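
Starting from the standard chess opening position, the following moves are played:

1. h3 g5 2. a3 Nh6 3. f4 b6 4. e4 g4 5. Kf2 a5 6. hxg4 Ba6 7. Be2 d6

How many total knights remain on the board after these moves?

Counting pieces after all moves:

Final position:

  a b c d e f g h
  ─────────────────
8│♜ ♞ · ♛ ♚ ♝ · ♜│8
7│· · ♟ · ♟ ♟ · ♟│7
6│♝ ♟ · ♟ · · · ♞│6
5│♟ · · · · · · ·│5
4│· · · · ♙ ♙ ♙ ·│4
3│♙ · · · · · · ·│3
2│· ♙ ♙ ♙ ♗ ♔ ♙ ·│2
1│♖ ♘ ♗ ♕ · · ♘ ♖│1
  ─────────────────
  a b c d e f g h


4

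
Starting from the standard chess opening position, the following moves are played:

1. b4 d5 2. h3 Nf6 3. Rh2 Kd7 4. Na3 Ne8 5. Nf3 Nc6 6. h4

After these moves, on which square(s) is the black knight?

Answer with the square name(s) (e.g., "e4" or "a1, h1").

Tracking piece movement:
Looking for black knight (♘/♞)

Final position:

  a b c d e f g h
  ─────────────────
8│♜ · ♝ ♛ ♞ ♝ · ♜│8
7│♟ ♟ ♟ ♚ ♟ ♟ ♟ ♟│7
6│· · ♞ · · · · ·│6
5│· · · ♟ · · · ·│5
4│· ♙ · · · · · ♙│4
3│♘ · · · · ♘ · ·│3
2│♙ · ♙ ♙ ♙ ♙ ♙ ♖│2
1│♖ · ♗ ♕ ♔ ♗ · ·│1
  ─────────────────
  a b c d e f g h


c6, e8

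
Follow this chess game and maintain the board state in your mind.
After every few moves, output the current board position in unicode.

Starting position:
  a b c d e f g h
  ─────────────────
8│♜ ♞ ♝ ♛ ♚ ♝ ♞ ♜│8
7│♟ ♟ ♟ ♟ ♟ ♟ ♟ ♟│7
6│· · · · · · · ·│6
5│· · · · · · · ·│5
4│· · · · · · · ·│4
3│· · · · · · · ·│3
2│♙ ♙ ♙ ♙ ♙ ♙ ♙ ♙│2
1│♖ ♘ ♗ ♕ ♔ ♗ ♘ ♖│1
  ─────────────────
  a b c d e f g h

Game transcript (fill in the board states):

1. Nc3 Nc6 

  a b c d e f g h
  ─────────────────
8│♜ · ♝ ♛ ♚ ♝ ♞ ♜│8
7│♟ ♟ ♟ ♟ ♟ ♟ ♟ ♟│7
6│· · ♞ · · · · ·│6
5│· · · · · · · ·│5
4│· · · · · · · ·│4
3│· · ♘ · · · · ·│3
2│♙ ♙ ♙ ♙ ♙ ♙ ♙ ♙│2
1│♖ · ♗ ♕ ♔ ♗ ♘ ♖│1
  ─────────────────
  a b c d e f g h

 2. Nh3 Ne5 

  a b c d e f g h
  ─────────────────
8│♜ · ♝ ♛ ♚ ♝ ♞ ♜│8
7│♟ ♟ ♟ ♟ ♟ ♟ ♟ ♟│7
6│· · · · · · · ·│6
5│· · · · ♞ · · ·│5
4│· · · · · · · ·│4
3│· · ♘ · · · · ♘│3
2│♙ ♙ ♙ ♙ ♙ ♙ ♙ ♙│2
1│♖ · ♗ ♕ ♔ ♗ · ♖│1
  ─────────────────
  a b c d e f g h

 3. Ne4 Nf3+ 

  a b c d e f g h
  ─────────────────
8│♜ · ♝ ♛ ♚ ♝ ♞ ♜│8
7│♟ ♟ ♟ ♟ ♟ ♟ ♟ ♟│7
6│· · · · · · · ·│6
5│· · · · · · · ·│5
4│· · · · ♘ · · ·│4
3│· · · · · ♞ · ♘│3
2│♙ ♙ ♙ ♙ ♙ ♙ ♙ ♙│2
1│♖ · ♗ ♕ ♔ ♗ · ♖│1
  ─────────────────
  a b c d e f g h

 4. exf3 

  a b c d e f g h
  ─────────────────
8│♜ · ♝ ♛ ♚ ♝ ♞ ♜│8
7│♟ ♟ ♟ ♟ ♟ ♟ ♟ ♟│7
6│· · · · · · · ·│6
5│· · · · · · · ·│5
4│· · · · ♘ · · ·│4
3│· · · · · ♙ · ♘│3
2│♙ ♙ ♙ ♙ · ♙ ♙ ♙│2
1│♖ · ♗ ♕ ♔ ♗ · ♖│1
  ─────────────────
  a b c d e f g h


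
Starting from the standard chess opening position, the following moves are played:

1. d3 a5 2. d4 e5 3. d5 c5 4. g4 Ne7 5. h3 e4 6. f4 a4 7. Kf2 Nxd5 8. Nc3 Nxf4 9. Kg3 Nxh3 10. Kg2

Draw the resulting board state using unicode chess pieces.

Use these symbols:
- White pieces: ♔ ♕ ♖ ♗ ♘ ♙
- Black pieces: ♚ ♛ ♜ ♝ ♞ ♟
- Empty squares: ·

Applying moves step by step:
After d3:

♜ ♞ ♝ ♛ ♚ ♝ ♞ ♜
♟ ♟ ♟ ♟ ♟ ♟ ♟ ♟
· · · · · · · ·
· · · · · · · ·
· · · · · · · ·
· · · ♙ · · · ·
♙ ♙ ♙ · ♙ ♙ ♙ ♙
♖ ♘ ♗ ♕ ♔ ♗ ♘ ♖


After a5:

♜ ♞ ♝ ♛ ♚ ♝ ♞ ♜
· ♟ ♟ ♟ ♟ ♟ ♟ ♟
· · · · · · · ·
♟ · · · · · · ·
· · · · · · · ·
· · · ♙ · · · ·
♙ ♙ ♙ · ♙ ♙ ♙ ♙
♖ ♘ ♗ ♕ ♔ ♗ ♘ ♖


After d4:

♜ ♞ ♝ ♛ ♚ ♝ ♞ ♜
· ♟ ♟ ♟ ♟ ♟ ♟ ♟
· · · · · · · ·
♟ · · · · · · ·
· · · ♙ · · · ·
· · · · · · · ·
♙ ♙ ♙ · ♙ ♙ ♙ ♙
♖ ♘ ♗ ♕ ♔ ♗ ♘ ♖


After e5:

♜ ♞ ♝ ♛ ♚ ♝ ♞ ♜
· ♟ ♟ ♟ · ♟ ♟ ♟
· · · · · · · ·
♟ · · · ♟ · · ·
· · · ♙ · · · ·
· · · · · · · ·
♙ ♙ ♙ · ♙ ♙ ♙ ♙
♖ ♘ ♗ ♕ ♔ ♗ ♘ ♖


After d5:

♜ ♞ ♝ ♛ ♚ ♝ ♞ ♜
· ♟ ♟ ♟ · ♟ ♟ ♟
· · · · · · · ·
♟ · · ♙ ♟ · · ·
· · · · · · · ·
· · · · · · · ·
♙ ♙ ♙ · ♙ ♙ ♙ ♙
♖ ♘ ♗ ♕ ♔ ♗ ♘ ♖


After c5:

♜ ♞ ♝ ♛ ♚ ♝ ♞ ♜
· ♟ · ♟ · ♟ ♟ ♟
· · · · · · · ·
♟ · ♟ ♙ ♟ · · ·
· · · · · · · ·
· · · · · · · ·
♙ ♙ ♙ · ♙ ♙ ♙ ♙
♖ ♘ ♗ ♕ ♔ ♗ ♘ ♖


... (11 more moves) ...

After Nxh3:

♜ ♞ ♝ ♛ ♚ ♝ · ♜
· ♟ · ♟ · ♟ ♟ ♟
· · · · · · · ·
· · ♟ · · · · ·
♟ · · · ♟ · ♙ ·
· · ♘ · · · ♔ ♞
♙ ♙ ♙ · ♙ · · ·
♖ · ♗ ♕ · ♗ ♘ ♖


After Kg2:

♜ ♞ ♝ ♛ ♚ ♝ · ♜
· ♟ · ♟ · ♟ ♟ ♟
· · · · · · · ·
· · ♟ · · · · ·
♟ · · · ♟ · ♙ ·
· · ♘ · · · · ♞
♙ ♙ ♙ · ♙ · ♔ ·
♖ · ♗ ♕ · ♗ ♘ ♖



  a b c d e f g h
  ─────────────────
8│♜ ♞ ♝ ♛ ♚ ♝ · ♜│8
7│· ♟ · ♟ · ♟ ♟ ♟│7
6│· · · · · · · ·│6
5│· · ♟ · · · · ·│5
4│♟ · · · ♟ · ♙ ·│4
3│· · ♘ · · · · ♞│3
2│♙ ♙ ♙ · ♙ · ♔ ·│2
1│♖ · ♗ ♕ · ♗ ♘ ♖│1
  ─────────────────
  a b c d e f g h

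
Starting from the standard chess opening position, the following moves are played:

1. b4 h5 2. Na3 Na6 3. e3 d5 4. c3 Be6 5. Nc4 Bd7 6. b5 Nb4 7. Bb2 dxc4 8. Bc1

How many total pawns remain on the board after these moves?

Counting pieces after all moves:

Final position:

  a b c d e f g h
  ─────────────────
8│♜ · · ♛ ♚ ♝ ♞ ♜│8
7│♟ ♟ ♟ ♝ ♟ ♟ ♟ ·│7
6│· · · · · · · ·│6
5│· ♙ · · · · · ♟│5
4│· ♞ ♟ · · · · ·│4
3│· · ♙ · ♙ · · ·│3
2│♙ · · ♙ · ♙ ♙ ♙│2
1│♖ · ♗ ♕ ♔ ♗ ♘ ♖│1
  ─────────────────
  a b c d e f g h


16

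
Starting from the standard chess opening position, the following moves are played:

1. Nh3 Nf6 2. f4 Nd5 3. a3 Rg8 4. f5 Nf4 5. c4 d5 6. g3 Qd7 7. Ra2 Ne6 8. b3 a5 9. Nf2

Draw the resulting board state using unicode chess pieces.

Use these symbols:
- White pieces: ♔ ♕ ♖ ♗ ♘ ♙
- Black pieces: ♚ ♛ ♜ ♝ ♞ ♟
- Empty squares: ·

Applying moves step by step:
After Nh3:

♜ ♞ ♝ ♛ ♚ ♝ ♞ ♜
♟ ♟ ♟ ♟ ♟ ♟ ♟ ♟
· · · · · · · ·
· · · · · · · ·
· · · · · · · ·
· · · · · · · ♘
♙ ♙ ♙ ♙ ♙ ♙ ♙ ♙
♖ ♘ ♗ ♕ ♔ ♗ · ♖


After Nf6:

♜ ♞ ♝ ♛ ♚ ♝ · ♜
♟ ♟ ♟ ♟ ♟ ♟ ♟ ♟
· · · · · ♞ · ·
· · · · · · · ·
· · · · · · · ·
· · · · · · · ♘
♙ ♙ ♙ ♙ ♙ ♙ ♙ ♙
♖ ♘ ♗ ♕ ♔ ♗ · ♖


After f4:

♜ ♞ ♝ ♛ ♚ ♝ · ♜
♟ ♟ ♟ ♟ ♟ ♟ ♟ ♟
· · · · · ♞ · ·
· · · · · · · ·
· · · · · ♙ · ·
· · · · · · · ♘
♙ ♙ ♙ ♙ ♙ · ♙ ♙
♖ ♘ ♗ ♕ ♔ ♗ · ♖


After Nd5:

♜ ♞ ♝ ♛ ♚ ♝ · ♜
♟ ♟ ♟ ♟ ♟ ♟ ♟ ♟
· · · · · · · ·
· · · ♞ · · · ·
· · · · · ♙ · ·
· · · · · · · ♘
♙ ♙ ♙ ♙ ♙ · ♙ ♙
♖ ♘ ♗ ♕ ♔ ♗ · ♖


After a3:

♜ ♞ ♝ ♛ ♚ ♝ · ♜
♟ ♟ ♟ ♟ ♟ ♟ ♟ ♟
· · · · · · · ·
· · · ♞ · · · ·
· · · · · ♙ · ·
♙ · · · · · · ♘
· ♙ ♙ ♙ ♙ · ♙ ♙
♖ ♘ ♗ ♕ ♔ ♗ · ♖


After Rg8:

♜ ♞ ♝ ♛ ♚ ♝ ♜ ·
♟ ♟ ♟ ♟ ♟ ♟ ♟ ♟
· · · · · · · ·
· · · ♞ · · · ·
· · · · · ♙ · ·
♙ · · · · · · ♘
· ♙ ♙ ♙ ♙ · ♙ ♙
♖ ♘ ♗ ♕ ♔ ♗ · ♖


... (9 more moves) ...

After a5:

♜ ♞ ♝ · ♚ ♝ ♜ ·
· ♟ ♟ ♛ ♟ ♟ ♟ ♟
· · · · ♞ · · ·
♟ · · ♟ · ♙ · ·
· · ♙ · · · · ·
♙ ♙ · · · · ♙ ♘
♖ · · ♙ ♙ · · ♙
· ♘ ♗ ♕ ♔ ♗ · ♖


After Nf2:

♜ ♞ ♝ · ♚ ♝ ♜ ·
· ♟ ♟ ♛ ♟ ♟ ♟ ♟
· · · · ♞ · · ·
♟ · · ♟ · ♙ · ·
· · ♙ · · · · ·
♙ ♙ · · · · ♙ ·
♖ · · ♙ ♙ ♘ · ♙
· ♘ ♗ ♕ ♔ ♗ · ♖



  a b c d e f g h
  ─────────────────
8│♜ ♞ ♝ · ♚ ♝ ♜ ·│8
7│· ♟ ♟ ♛ ♟ ♟ ♟ ♟│7
6│· · · · ♞ · · ·│6
5│♟ · · ♟ · ♙ · ·│5
4│· · ♙ · · · · ·│4
3│♙ ♙ · · · · ♙ ·│3
2│♖ · · ♙ ♙ ♘ · ♙│2
1│· ♘ ♗ ♕ ♔ ♗ · ♖│1
  ─────────────────
  a b c d e f g h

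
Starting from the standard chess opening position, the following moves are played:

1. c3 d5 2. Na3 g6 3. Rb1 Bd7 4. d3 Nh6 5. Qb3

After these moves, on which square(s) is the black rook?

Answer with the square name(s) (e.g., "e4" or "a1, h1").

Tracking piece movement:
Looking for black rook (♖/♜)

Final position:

  a b c d e f g h
  ─────────────────
8│♜ ♞ · ♛ ♚ ♝ · ♜│8
7│♟ ♟ ♟ ♝ ♟ ♟ · ♟│7
6│· · · · · · ♟ ♞│6
5│· · · ♟ · · · ·│5
4│· · · · · · · ·│4
3│♘ ♕ ♙ ♙ · · · ·│3
2│♙ ♙ · · ♙ ♙ ♙ ♙│2
1│· ♖ ♗ · ♔ ♗ ♘ ♖│1
  ─────────────────
  a b c d e f g h


a8, h8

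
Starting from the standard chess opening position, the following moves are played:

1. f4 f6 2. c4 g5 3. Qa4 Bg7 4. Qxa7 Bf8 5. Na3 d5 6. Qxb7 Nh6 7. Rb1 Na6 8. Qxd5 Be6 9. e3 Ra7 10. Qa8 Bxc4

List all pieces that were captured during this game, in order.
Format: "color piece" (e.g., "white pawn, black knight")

Tracking captures:
  Qxa7: captured black pawn
  Qxb7: captured black pawn
  Qxd5: captured black pawn
  Bxc4: captured white pawn

black pawn, black pawn, black pawn, white pawn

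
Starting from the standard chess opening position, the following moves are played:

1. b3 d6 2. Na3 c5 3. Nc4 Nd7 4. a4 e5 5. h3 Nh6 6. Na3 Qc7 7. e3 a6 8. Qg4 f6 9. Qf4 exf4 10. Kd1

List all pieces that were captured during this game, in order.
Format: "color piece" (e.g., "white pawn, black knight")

Tracking captures:
  exf4: captured white queen

white queen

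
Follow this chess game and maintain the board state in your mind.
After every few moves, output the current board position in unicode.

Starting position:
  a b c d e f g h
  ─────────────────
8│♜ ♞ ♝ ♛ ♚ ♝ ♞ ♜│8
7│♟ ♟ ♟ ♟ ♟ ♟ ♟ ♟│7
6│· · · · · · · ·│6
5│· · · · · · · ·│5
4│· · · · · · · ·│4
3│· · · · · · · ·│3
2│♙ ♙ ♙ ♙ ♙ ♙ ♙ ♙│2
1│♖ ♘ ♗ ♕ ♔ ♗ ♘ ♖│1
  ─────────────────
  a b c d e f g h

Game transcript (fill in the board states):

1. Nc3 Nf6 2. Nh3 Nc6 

  a b c d e f g h
  ─────────────────
8│♜ · ♝ ♛ ♚ ♝ · ♜│8
7│♟ ♟ ♟ ♟ ♟ ♟ ♟ ♟│7
6│· · ♞ · · ♞ · ·│6
5│· · · · · · · ·│5
4│· · · · · · · ·│4
3│· · ♘ · · · · ♘│3
2│♙ ♙ ♙ ♙ ♙ ♙ ♙ ♙│2
1│♖ · ♗ ♕ ♔ ♗ · ♖│1
  ─────────────────
  a b c d e f g h

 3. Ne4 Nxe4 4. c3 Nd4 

  a b c d e f g h
  ─────────────────
8│♜ · ♝ ♛ ♚ ♝ · ♜│8
7│♟ ♟ ♟ ♟ ♟ ♟ ♟ ♟│7
6│· · · · · · · ·│6
5│· · · · · · · ·│5
4│· · · ♞ ♞ · · ·│4
3│· · ♙ · · · · ♘│3
2│♙ ♙ · ♙ ♙ ♙ ♙ ♙│2
1│♖ · ♗ ♕ ♔ ♗ · ♖│1
  ─────────────────
  a b c d e f g h

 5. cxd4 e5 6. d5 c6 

  a b c d e f g h
  ─────────────────
8│♜ · ♝ ♛ ♚ ♝ · ♜│8
7│♟ ♟ · ♟ · ♟ ♟ ♟│7
6│· · ♟ · · · · ·│6
5│· · · ♙ ♟ · · ·│5
4│· · · · ♞ · · ·│4
3│· · · · · · · ♘│3
2│♙ ♙ · ♙ ♙ ♙ ♙ ♙│2
1│♖ · ♗ ♕ ♔ ♗ · ♖│1
  ─────────────────
  a b c d e f g h

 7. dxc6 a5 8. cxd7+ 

  a b c d e f g h
  ─────────────────
8│♜ · ♝ ♛ ♚ ♝ · ♜│8
7│· ♟ · ♙ · ♟ ♟ ♟│7
6│· · · · · · · ·│6
5│♟ · · · ♟ · · ·│5
4│· · · · ♞ · · ·│4
3│· · · · · · · ♘│3
2│♙ ♙ · ♙ ♙ ♙ ♙ ♙│2
1│♖ · ♗ ♕ ♔ ♗ · ♖│1
  ─────────────────
  a b c d e f g h


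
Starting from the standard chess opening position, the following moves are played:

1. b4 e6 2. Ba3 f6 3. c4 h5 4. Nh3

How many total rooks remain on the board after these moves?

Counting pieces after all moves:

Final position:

  a b c d e f g h
  ─────────────────
8│♜ ♞ ♝ ♛ ♚ ♝ ♞ ♜│8
7│♟ ♟ ♟ ♟ · · ♟ ·│7
6│· · · · ♟ ♟ · ·│6
5│· · · · · · · ♟│5
4│· ♙ ♙ · · · · ·│4
3│♗ · · · · · · ♘│3
2│♙ · · ♙ ♙ ♙ ♙ ♙│2
1│♖ ♘ · ♕ ♔ ♗ · ♖│1
  ─────────────────
  a b c d e f g h


4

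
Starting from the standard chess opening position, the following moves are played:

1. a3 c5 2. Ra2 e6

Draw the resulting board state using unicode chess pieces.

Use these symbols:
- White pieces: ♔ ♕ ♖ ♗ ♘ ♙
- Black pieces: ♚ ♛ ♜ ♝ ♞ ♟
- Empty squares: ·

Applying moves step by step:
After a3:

♜ ♞ ♝ ♛ ♚ ♝ ♞ ♜
♟ ♟ ♟ ♟ ♟ ♟ ♟ ♟
· · · · · · · ·
· · · · · · · ·
· · · · · · · ·
♙ · · · · · · ·
· ♙ ♙ ♙ ♙ ♙ ♙ ♙
♖ ♘ ♗ ♕ ♔ ♗ ♘ ♖


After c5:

♜ ♞ ♝ ♛ ♚ ♝ ♞ ♜
♟ ♟ · ♟ ♟ ♟ ♟ ♟
· · · · · · · ·
· · ♟ · · · · ·
· · · · · · · ·
♙ · · · · · · ·
· ♙ ♙ ♙ ♙ ♙ ♙ ♙
♖ ♘ ♗ ♕ ♔ ♗ ♘ ♖


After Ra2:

♜ ♞ ♝ ♛ ♚ ♝ ♞ ♜
♟ ♟ · ♟ ♟ ♟ ♟ ♟
· · · · · · · ·
· · ♟ · · · · ·
· · · · · · · ·
♙ · · · · · · ·
♖ ♙ ♙ ♙ ♙ ♙ ♙ ♙
· ♘ ♗ ♕ ♔ ♗ ♘ ♖


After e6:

♜ ♞ ♝ ♛ ♚ ♝ ♞ ♜
♟ ♟ · ♟ · ♟ ♟ ♟
· · · · ♟ · · ·
· · ♟ · · · · ·
· · · · · · · ·
♙ · · · · · · ·
♖ ♙ ♙ ♙ ♙ ♙ ♙ ♙
· ♘ ♗ ♕ ♔ ♗ ♘ ♖



  a b c d e f g h
  ─────────────────
8│♜ ♞ ♝ ♛ ♚ ♝ ♞ ♜│8
7│♟ ♟ · ♟ · ♟ ♟ ♟│7
6│· · · · ♟ · · ·│6
5│· · ♟ · · · · ·│5
4│· · · · · · · ·│4
3│♙ · · · · · · ·│3
2│♖ ♙ ♙ ♙ ♙ ♙ ♙ ♙│2
1│· ♘ ♗ ♕ ♔ ♗ ♘ ♖│1
  ─────────────────
  a b c d e f g h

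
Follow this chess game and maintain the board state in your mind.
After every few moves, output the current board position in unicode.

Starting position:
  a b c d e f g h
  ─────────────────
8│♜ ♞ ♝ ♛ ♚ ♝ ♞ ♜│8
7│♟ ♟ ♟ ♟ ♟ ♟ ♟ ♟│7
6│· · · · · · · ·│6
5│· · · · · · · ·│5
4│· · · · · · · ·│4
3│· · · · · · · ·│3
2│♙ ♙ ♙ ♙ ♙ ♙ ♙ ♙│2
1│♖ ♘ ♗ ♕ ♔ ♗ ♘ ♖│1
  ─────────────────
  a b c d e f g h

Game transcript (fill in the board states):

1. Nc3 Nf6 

  a b c d e f g h
  ─────────────────
8│♜ ♞ ♝ ♛ ♚ ♝ · ♜│8
7│♟ ♟ ♟ ♟ ♟ ♟ ♟ ♟│7
6│· · · · · ♞ · ·│6
5│· · · · · · · ·│5
4│· · · · · · · ·│4
3│· · ♘ · · · · ·│3
2│♙ ♙ ♙ ♙ ♙ ♙ ♙ ♙│2
1│♖ · ♗ ♕ ♔ ♗ ♘ ♖│1
  ─────────────────
  a b c d e f g h

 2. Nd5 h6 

  a b c d e f g h
  ─────────────────
8│♜ ♞ ♝ ♛ ♚ ♝ · ♜│8
7│♟ ♟ ♟ ♟ ♟ ♟ ♟ ·│7
6│· · · · · ♞ · ♟│6
5│· · · ♘ · · · ·│5
4│· · · · · · · ·│4
3│· · · · · · · ·│3
2│♙ ♙ ♙ ♙ ♙ ♙ ♙ ♙│2
1│♖ · ♗ ♕ ♔ ♗ ♘ ♖│1
  ─────────────────
  a b c d e f g h

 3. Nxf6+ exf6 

  a b c d e f g h
  ─────────────────
8│♜ ♞ ♝ ♛ ♚ ♝ · ♜│8
7│♟ ♟ ♟ ♟ · ♟ ♟ ·│7
6│· · · · · ♟ · ♟│6
5│· · · · · · · ·│5
4│· · · · · · · ·│4
3│· · · · · · · ·│3
2│♙ ♙ ♙ ♙ ♙ ♙ ♙ ♙│2
1│♖ · ♗ ♕ ♔ ♗ ♘ ♖│1
  ─────────────────
  a b c d e f g h

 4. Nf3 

  a b c d e f g h
  ─────────────────
8│♜ ♞ ♝ ♛ ♚ ♝ · ♜│8
7│♟ ♟ ♟ ♟ · ♟ ♟ ·│7
6│· · · · · ♟ · ♟│6
5│· · · · · · · ·│5
4│· · · · · · · ·│4
3│· · · · · ♘ · ·│3
2│♙ ♙ ♙ ♙ ♙ ♙ ♙ ♙│2
1│♖ · ♗ ♕ ♔ ♗ · ♖│1
  ─────────────────
  a b c d e f g h


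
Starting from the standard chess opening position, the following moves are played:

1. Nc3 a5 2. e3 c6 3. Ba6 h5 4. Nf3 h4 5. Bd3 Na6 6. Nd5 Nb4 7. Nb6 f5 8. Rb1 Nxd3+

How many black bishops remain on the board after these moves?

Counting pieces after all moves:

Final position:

  a b c d e f g h
  ─────────────────
8│♜ · ♝ ♛ ♚ ♝ ♞ ♜│8
7│· ♟ · ♟ ♟ · ♟ ·│7
6│· ♘ ♟ · · · · ·│6
5│♟ · · · · ♟ · ·│5
4│· · · · · · · ♟│4
3│· · · ♞ ♙ ♘ · ·│3
2│♙ ♙ ♙ ♙ · ♙ ♙ ♙│2
1│· ♖ ♗ ♕ ♔ · · ♖│1
  ─────────────────
  a b c d e f g h


2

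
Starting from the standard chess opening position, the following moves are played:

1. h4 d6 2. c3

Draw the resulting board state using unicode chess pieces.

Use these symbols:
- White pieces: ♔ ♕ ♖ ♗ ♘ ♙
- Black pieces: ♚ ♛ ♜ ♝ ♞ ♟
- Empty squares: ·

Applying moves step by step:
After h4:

♜ ♞ ♝ ♛ ♚ ♝ ♞ ♜
♟ ♟ ♟ ♟ ♟ ♟ ♟ ♟
· · · · · · · ·
· · · · · · · ·
· · · · · · · ♙
· · · · · · · ·
♙ ♙ ♙ ♙ ♙ ♙ ♙ ·
♖ ♘ ♗ ♕ ♔ ♗ ♘ ♖


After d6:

♜ ♞ ♝ ♛ ♚ ♝ ♞ ♜
♟ ♟ ♟ · ♟ ♟ ♟ ♟
· · · ♟ · · · ·
· · · · · · · ·
· · · · · · · ♙
· · · · · · · ·
♙ ♙ ♙ ♙ ♙ ♙ ♙ ·
♖ ♘ ♗ ♕ ♔ ♗ ♘ ♖


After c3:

♜ ♞ ♝ ♛ ♚ ♝ ♞ ♜
♟ ♟ ♟ · ♟ ♟ ♟ ♟
· · · ♟ · · · ·
· · · · · · · ·
· · · · · · · ♙
· · ♙ · · · · ·
♙ ♙ · ♙ ♙ ♙ ♙ ·
♖ ♘ ♗ ♕ ♔ ♗ ♘ ♖



  a b c d e f g h
  ─────────────────
8│♜ ♞ ♝ ♛ ♚ ♝ ♞ ♜│8
7│♟ ♟ ♟ · ♟ ♟ ♟ ♟│7
6│· · · ♟ · · · ·│6
5│· · · · · · · ·│5
4│· · · · · · · ♙│4
3│· · ♙ · · · · ·│3
2│♙ ♙ · ♙ ♙ ♙ ♙ ·│2
1│♖ ♘ ♗ ♕ ♔ ♗ ♘ ♖│1
  ─────────────────
  a b c d e f g h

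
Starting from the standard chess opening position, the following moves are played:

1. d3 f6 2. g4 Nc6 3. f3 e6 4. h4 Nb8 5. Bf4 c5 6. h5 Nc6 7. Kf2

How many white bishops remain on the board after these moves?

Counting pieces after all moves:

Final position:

  a b c d e f g h
  ─────────────────
8│♜ · ♝ ♛ ♚ ♝ ♞ ♜│8
7│♟ ♟ · ♟ · · ♟ ♟│7
6│· · ♞ · ♟ ♟ · ·│6
5│· · ♟ · · · · ♙│5
4│· · · · · ♗ ♙ ·│4
3│· · · ♙ · ♙ · ·│3
2│♙ ♙ ♙ · ♙ ♔ · ·│2
1│♖ ♘ · ♕ · ♗ ♘ ♖│1
  ─────────────────
  a b c d e f g h


2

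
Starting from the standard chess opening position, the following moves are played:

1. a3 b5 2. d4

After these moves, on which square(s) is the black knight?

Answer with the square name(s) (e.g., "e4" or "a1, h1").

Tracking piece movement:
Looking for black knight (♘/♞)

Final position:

  a b c d e f g h
  ─────────────────
8│♜ ♞ ♝ ♛ ♚ ♝ ♞ ♜│8
7│♟ · ♟ ♟ ♟ ♟ ♟ ♟│7
6│· · · · · · · ·│6
5│· ♟ · · · · · ·│5
4│· · · ♙ · · · ·│4
3│♙ · · · · · · ·│3
2│· ♙ ♙ · ♙ ♙ ♙ ♙│2
1│♖ ♘ ♗ ♕ ♔ ♗ ♘ ♖│1
  ─────────────────
  a b c d e f g h


b8, g8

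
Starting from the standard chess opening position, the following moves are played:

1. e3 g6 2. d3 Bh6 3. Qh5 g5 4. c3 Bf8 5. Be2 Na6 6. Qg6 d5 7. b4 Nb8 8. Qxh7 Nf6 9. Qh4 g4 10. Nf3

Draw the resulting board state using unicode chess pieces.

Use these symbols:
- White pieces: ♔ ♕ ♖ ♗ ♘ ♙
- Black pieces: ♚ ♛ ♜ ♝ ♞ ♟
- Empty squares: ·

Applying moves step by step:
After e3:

♜ ♞ ♝ ♛ ♚ ♝ ♞ ♜
♟ ♟ ♟ ♟ ♟ ♟ ♟ ♟
· · · · · · · ·
· · · · · · · ·
· · · · · · · ·
· · · · ♙ · · ·
♙ ♙ ♙ ♙ · ♙ ♙ ♙
♖ ♘ ♗ ♕ ♔ ♗ ♘ ♖


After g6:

♜ ♞ ♝ ♛ ♚ ♝ ♞ ♜
♟ ♟ ♟ ♟ ♟ ♟ · ♟
· · · · · · ♟ ·
· · · · · · · ·
· · · · · · · ·
· · · · ♙ · · ·
♙ ♙ ♙ ♙ · ♙ ♙ ♙
♖ ♘ ♗ ♕ ♔ ♗ ♘ ♖


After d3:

♜ ♞ ♝ ♛ ♚ ♝ ♞ ♜
♟ ♟ ♟ ♟ ♟ ♟ · ♟
· · · · · · ♟ ·
· · · · · · · ·
· · · · · · · ·
· · · ♙ ♙ · · ·
♙ ♙ ♙ · · ♙ ♙ ♙
♖ ♘ ♗ ♕ ♔ ♗ ♘ ♖


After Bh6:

♜ ♞ ♝ ♛ ♚ · ♞ ♜
♟ ♟ ♟ ♟ ♟ ♟ · ♟
· · · · · · ♟ ♝
· · · · · · · ·
· · · · · · · ·
· · · ♙ ♙ · · ·
♙ ♙ ♙ · · ♙ ♙ ♙
♖ ♘ ♗ ♕ ♔ ♗ ♘ ♖


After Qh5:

♜ ♞ ♝ ♛ ♚ · ♞ ♜
♟ ♟ ♟ ♟ ♟ ♟ · ♟
· · · · · · ♟ ♝
· · · · · · · ♕
· · · · · · · ·
· · · ♙ ♙ · · ·
♙ ♙ ♙ · · ♙ ♙ ♙
♖ ♘ ♗ · ♔ ♗ ♘ ♖


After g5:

♜ ♞ ♝ ♛ ♚ · ♞ ♜
♟ ♟ ♟ ♟ ♟ ♟ · ♟
· · · · · · · ♝
· · · · · · ♟ ♕
· · · · · · · ·
· · · ♙ ♙ · · ·
♙ ♙ ♙ · · ♙ ♙ ♙
♖ ♘ ♗ · ♔ ♗ ♘ ♖


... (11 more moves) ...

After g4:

♜ ♞ ♝ ♛ ♚ ♝ · ♜
♟ ♟ ♟ · ♟ ♟ · ·
· · · · · ♞ · ·
· · · ♟ · · · ·
· ♙ · · · · ♟ ♕
· · ♙ ♙ ♙ · · ·
♙ · · · ♗ ♙ ♙ ♙
♖ ♘ ♗ · ♔ · ♘ ♖


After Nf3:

♜ ♞ ♝ ♛ ♚ ♝ · ♜
♟ ♟ ♟ · ♟ ♟ · ·
· · · · · ♞ · ·
· · · ♟ · · · ·
· ♙ · · · · ♟ ♕
· · ♙ ♙ ♙ ♘ · ·
♙ · · · ♗ ♙ ♙ ♙
♖ ♘ ♗ · ♔ · · ♖



  a b c d e f g h
  ─────────────────
8│♜ ♞ ♝ ♛ ♚ ♝ · ♜│8
7│♟ ♟ ♟ · ♟ ♟ · ·│7
6│· · · · · ♞ · ·│6
5│· · · ♟ · · · ·│5
4│· ♙ · · · · ♟ ♕│4
3│· · ♙ ♙ ♙ ♘ · ·│3
2│♙ · · · ♗ ♙ ♙ ♙│2
1│♖ ♘ ♗ · ♔ · · ♖│1
  ─────────────────
  a b c d e f g h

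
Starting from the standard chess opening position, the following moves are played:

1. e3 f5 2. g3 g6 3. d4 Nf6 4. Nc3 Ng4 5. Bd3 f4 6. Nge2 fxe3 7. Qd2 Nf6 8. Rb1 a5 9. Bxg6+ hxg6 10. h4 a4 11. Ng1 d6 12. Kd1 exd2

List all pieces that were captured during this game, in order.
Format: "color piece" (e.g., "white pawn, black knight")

Tracking captures:
  fxe3: captured white pawn
  Bxg6+: captured black pawn
  hxg6: captured white bishop
  exd2: captured white queen

white pawn, black pawn, white bishop, white queen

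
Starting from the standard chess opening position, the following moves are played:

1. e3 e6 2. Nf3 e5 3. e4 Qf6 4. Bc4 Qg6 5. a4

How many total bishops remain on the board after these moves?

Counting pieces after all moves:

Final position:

  a b c d e f g h
  ─────────────────
8│♜ ♞ ♝ · ♚ ♝ ♞ ♜│8
7│♟ ♟ ♟ ♟ · ♟ ♟ ♟│7
6│· · · · · · ♛ ·│6
5│· · · · ♟ · · ·│5
4│♙ · ♗ · ♙ · · ·│4
3│· · · · · ♘ · ·│3
2│· ♙ ♙ ♙ · ♙ ♙ ♙│2
1│♖ ♘ ♗ ♕ ♔ · · ♖│1
  ─────────────────
  a b c d e f g h


4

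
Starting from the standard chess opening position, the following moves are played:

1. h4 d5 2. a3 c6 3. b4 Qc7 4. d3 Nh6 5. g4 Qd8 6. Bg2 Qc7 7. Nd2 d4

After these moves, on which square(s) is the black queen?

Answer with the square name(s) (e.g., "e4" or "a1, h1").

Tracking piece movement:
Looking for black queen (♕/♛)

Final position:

  a b c d e f g h
  ─────────────────
8│♜ ♞ ♝ · ♚ ♝ · ♜│8
7│♟ ♟ ♛ · ♟ ♟ ♟ ♟│7
6│· · ♟ · · · · ♞│6
5│· · · · · · · ·│5
4│· ♙ · ♟ · · ♙ ♙│4
3│♙ · · ♙ · · · ·│3
2│· · ♙ ♘ ♙ ♙ ♗ ·│2
1│♖ · ♗ ♕ ♔ · ♘ ♖│1
  ─────────────────
  a b c d e f g h


c7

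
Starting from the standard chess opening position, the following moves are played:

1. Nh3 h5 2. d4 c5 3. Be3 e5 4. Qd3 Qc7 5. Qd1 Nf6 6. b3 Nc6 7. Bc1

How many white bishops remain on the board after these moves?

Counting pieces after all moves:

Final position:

  a b c d e f g h
  ─────────────────
8│♜ · ♝ · ♚ ♝ · ♜│8
7│♟ ♟ ♛ ♟ · ♟ ♟ ·│7
6│· · ♞ · · ♞ · ·│6
5│· · ♟ · ♟ · · ♟│5
4│· · · ♙ · · · ·│4
3│· ♙ · · · · · ♘│3
2│♙ · ♙ · ♙ ♙ ♙ ♙│2
1│♖ ♘ ♗ ♕ ♔ ♗ · ♖│1
  ─────────────────
  a b c d e f g h


2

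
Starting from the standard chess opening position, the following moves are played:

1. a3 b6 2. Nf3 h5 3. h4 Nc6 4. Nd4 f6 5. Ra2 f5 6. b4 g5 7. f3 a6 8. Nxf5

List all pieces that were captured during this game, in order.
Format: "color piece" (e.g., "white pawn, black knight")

Tracking captures:
  Nxf5: captured black pawn

black pawn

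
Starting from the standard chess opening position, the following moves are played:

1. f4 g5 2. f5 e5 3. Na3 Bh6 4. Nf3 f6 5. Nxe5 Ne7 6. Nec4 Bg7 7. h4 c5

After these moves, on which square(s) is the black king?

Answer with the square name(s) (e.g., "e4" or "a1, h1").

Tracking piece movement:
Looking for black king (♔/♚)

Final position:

  a b c d e f g h
  ─────────────────
8│♜ ♞ ♝ ♛ ♚ · · ♜│8
7│♟ ♟ · ♟ ♞ · ♝ ♟│7
6│· · · · · ♟ · ·│6
5│· · ♟ · · ♙ ♟ ·│5
4│· · ♘ · · · · ♙│4
3│♘ · · · · · · ·│3
2│♙ ♙ ♙ ♙ ♙ · ♙ ·│2
1│♖ · ♗ ♕ ♔ ♗ · ♖│1
  ─────────────────
  a b c d e f g h


e8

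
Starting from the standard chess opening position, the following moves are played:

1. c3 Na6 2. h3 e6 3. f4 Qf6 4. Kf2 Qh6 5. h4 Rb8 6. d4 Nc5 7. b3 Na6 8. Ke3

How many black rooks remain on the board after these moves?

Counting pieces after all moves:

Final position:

  a b c d e f g h
  ─────────────────
8│· ♜ ♝ · ♚ ♝ ♞ ♜│8
7│♟ ♟ ♟ ♟ · ♟ ♟ ♟│7
6│♞ · · · ♟ · · ♛│6
5│· · · · · · · ·│5
4│· · · ♙ · ♙ · ♙│4
3│· ♙ ♙ · ♔ · · ·│3
2│♙ · · · ♙ · ♙ ·│2
1│♖ ♘ ♗ ♕ · ♗ ♘ ♖│1
  ─────────────────
  a b c d e f g h


2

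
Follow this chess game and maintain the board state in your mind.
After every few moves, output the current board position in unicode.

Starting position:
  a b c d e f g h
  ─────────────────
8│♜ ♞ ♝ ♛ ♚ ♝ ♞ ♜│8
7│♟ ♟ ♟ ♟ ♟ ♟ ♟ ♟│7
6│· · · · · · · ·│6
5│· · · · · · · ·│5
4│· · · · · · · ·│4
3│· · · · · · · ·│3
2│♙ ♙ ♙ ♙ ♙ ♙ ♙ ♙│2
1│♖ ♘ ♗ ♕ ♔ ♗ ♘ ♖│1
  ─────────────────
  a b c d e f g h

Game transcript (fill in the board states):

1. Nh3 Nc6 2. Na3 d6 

  a b c d e f g h
  ─────────────────
8│♜ · ♝ ♛ ♚ ♝ ♞ ♜│8
7│♟ ♟ ♟ · ♟ ♟ ♟ ♟│7
6│· · ♞ ♟ · · · ·│6
5│· · · · · · · ·│5
4│· · · · · · · ·│4
3│♘ · · · · · · ♘│3
2│♙ ♙ ♙ ♙ ♙ ♙ ♙ ♙│2
1│♖ · ♗ ♕ ♔ ♗ · ♖│1
  ─────────────────
  a b c d e f g h

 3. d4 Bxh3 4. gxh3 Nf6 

  a b c d e f g h
  ─────────────────
8│♜ · · ♛ ♚ ♝ · ♜│8
7│♟ ♟ ♟ · ♟ ♟ ♟ ♟│7
6│· · ♞ ♟ · ♞ · ·│6
5│· · · · · · · ·│5
4│· · · ♙ · · · ·│4
3│♘ · · · · · · ♙│3
2│♙ ♙ ♙ · ♙ ♙ · ♙│2
1│♖ · ♗ ♕ ♔ ♗ · ♖│1
  ─────────────────
  a b c d e f g h

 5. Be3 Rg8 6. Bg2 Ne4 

  a b c d e f g h
  ─────────────────
8│♜ · · ♛ ♚ ♝ ♜ ·│8
7│♟ ♟ ♟ · ♟ ♟ ♟ ♟│7
6│· · ♞ ♟ · · · ·│6
5│· · · · · · · ·│5
4│· · · ♙ ♞ · · ·│4
3│♘ · · · ♗ · · ♙│3
2│♙ ♙ ♙ · ♙ ♙ ♗ ♙│2
1│♖ · · ♕ ♔ · · ♖│1
  ─────────────────
  a b c d e f g h

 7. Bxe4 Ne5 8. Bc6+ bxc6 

  a b c d e f g h
  ─────────────────
8│♜ · · ♛ ♚ ♝ ♜ ·│8
7│♟ · ♟ · ♟ ♟ ♟ ♟│7
6│· · ♟ ♟ · · · ·│6
5│· · · · ♞ · · ·│5
4│· · · ♙ · · · ·│4
3│♘ · · · ♗ · · ♙│3
2│♙ ♙ ♙ · ♙ ♙ · ♙│2
1│♖ · · ♕ ♔ · · ♖│1
  ─────────────────
  a b c d e f g h

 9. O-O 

  a b c d e f g h
  ─────────────────
8│♜ · · ♛ ♚ ♝ ♜ ·│8
7│♟ · ♟ · ♟ ♟ ♟ ♟│7
6│· · ♟ ♟ · · · ·│6
5│· · · · ♞ · · ·│5
4│· · · ♙ · · · ·│4
3│♘ · · · ♗ · · ♙│3
2│♙ ♙ ♙ · ♙ ♙ · ♙│2
1│♖ · · ♕ · ♖ ♔ ·│1
  ─────────────────
  a b c d e f g h


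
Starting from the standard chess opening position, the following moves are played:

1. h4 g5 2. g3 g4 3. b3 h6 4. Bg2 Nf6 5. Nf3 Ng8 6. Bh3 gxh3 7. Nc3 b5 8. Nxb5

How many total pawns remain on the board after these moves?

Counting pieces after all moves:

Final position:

  a b c d e f g h
  ─────────────────
8│♜ ♞ ♝ ♛ ♚ ♝ ♞ ♜│8
7│♟ · ♟ ♟ ♟ ♟ · ·│7
6│· · · · · · · ♟│6
5│· ♘ · · · · · ·│5
4│· · · · · · · ♙│4
3│· ♙ · · · ♘ ♙ ♟│3
2│♙ · ♙ ♙ ♙ ♙ · ·│2
1│♖ · ♗ ♕ ♔ · · ♖│1
  ─────────────────
  a b c d e f g h


15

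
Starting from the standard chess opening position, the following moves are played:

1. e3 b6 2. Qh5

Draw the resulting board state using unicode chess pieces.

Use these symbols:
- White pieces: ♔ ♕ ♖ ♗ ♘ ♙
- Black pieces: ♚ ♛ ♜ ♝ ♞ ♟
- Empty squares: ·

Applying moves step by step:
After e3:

♜ ♞ ♝ ♛ ♚ ♝ ♞ ♜
♟ ♟ ♟ ♟ ♟ ♟ ♟ ♟
· · · · · · · ·
· · · · · · · ·
· · · · · · · ·
· · · · ♙ · · ·
♙ ♙ ♙ ♙ · ♙ ♙ ♙
♖ ♘ ♗ ♕ ♔ ♗ ♘ ♖


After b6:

♜ ♞ ♝ ♛ ♚ ♝ ♞ ♜
♟ · ♟ ♟ ♟ ♟ ♟ ♟
· ♟ · · · · · ·
· · · · · · · ·
· · · · · · · ·
· · · · ♙ · · ·
♙ ♙ ♙ ♙ · ♙ ♙ ♙
♖ ♘ ♗ ♕ ♔ ♗ ♘ ♖


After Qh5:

♜ ♞ ♝ ♛ ♚ ♝ ♞ ♜
♟ · ♟ ♟ ♟ ♟ ♟ ♟
· ♟ · · · · · ·
· · · · · · · ♕
· · · · · · · ·
· · · · ♙ · · ·
♙ ♙ ♙ ♙ · ♙ ♙ ♙
♖ ♘ ♗ · ♔ ♗ ♘ ♖



  a b c d e f g h
  ─────────────────
8│♜ ♞ ♝ ♛ ♚ ♝ ♞ ♜│8
7│♟ · ♟ ♟ ♟ ♟ ♟ ♟│7
6│· ♟ · · · · · ·│6
5│· · · · · · · ♕│5
4│· · · · · · · ·│4
3│· · · · ♙ · · ·│3
2│♙ ♙ ♙ ♙ · ♙ ♙ ♙│2
1│♖ ♘ ♗ · ♔ ♗ ♘ ♖│1
  ─────────────────
  a b c d e f g h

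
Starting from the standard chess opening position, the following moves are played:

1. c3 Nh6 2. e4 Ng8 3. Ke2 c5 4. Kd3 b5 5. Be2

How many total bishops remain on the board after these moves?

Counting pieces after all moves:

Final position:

  a b c d e f g h
  ─────────────────
8│♜ ♞ ♝ ♛ ♚ ♝ ♞ ♜│8
7│♟ · · ♟ ♟ ♟ ♟ ♟│7
6│· · · · · · · ·│6
5│· ♟ ♟ · · · · ·│5
4│· · · · ♙ · · ·│4
3│· · ♙ ♔ · · · ·│3
2│♙ ♙ · ♙ ♗ ♙ ♙ ♙│2
1│♖ ♘ ♗ ♕ · · ♘ ♖│1
  ─────────────────
  a b c d e f g h


4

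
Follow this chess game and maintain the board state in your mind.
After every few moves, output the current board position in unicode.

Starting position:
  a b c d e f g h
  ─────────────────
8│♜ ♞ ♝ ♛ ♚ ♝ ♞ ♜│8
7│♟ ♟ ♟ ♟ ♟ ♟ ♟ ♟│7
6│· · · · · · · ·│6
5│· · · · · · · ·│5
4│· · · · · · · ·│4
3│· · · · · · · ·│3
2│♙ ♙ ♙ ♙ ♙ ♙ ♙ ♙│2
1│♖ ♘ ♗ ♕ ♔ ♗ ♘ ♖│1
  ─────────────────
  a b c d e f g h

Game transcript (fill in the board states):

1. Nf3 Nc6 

  a b c d e f g h
  ─────────────────
8│♜ · ♝ ♛ ♚ ♝ ♞ ♜│8
7│♟ ♟ ♟ ♟ ♟ ♟ ♟ ♟│7
6│· · ♞ · · · · ·│6
5│· · · · · · · ·│5
4│· · · · · · · ·│4
3│· · · · · ♘ · ·│3
2│♙ ♙ ♙ ♙ ♙ ♙ ♙ ♙│2
1│♖ ♘ ♗ ♕ ♔ ♗ · ♖│1
  ─────────────────
  a b c d e f g h

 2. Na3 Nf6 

  a b c d e f g h
  ─────────────────
8│♜ · ♝ ♛ ♚ ♝ · ♜│8
7│♟ ♟ ♟ ♟ ♟ ♟ ♟ ♟│7
6│· · ♞ · · ♞ · ·│6
5│· · · · · · · ·│5
4│· · · · · · · ·│4
3│♘ · · · · ♘ · ·│3
2│♙ ♙ ♙ ♙ ♙ ♙ ♙ ♙│2
1│♖ · ♗ ♕ ♔ ♗ · ♖│1
  ─────────────────
  a b c d e f g h

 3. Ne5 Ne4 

  a b c d e f g h
  ─────────────────
8│♜ · ♝ ♛ ♚ ♝ · ♜│8
7│♟ ♟ ♟ ♟ ♟ ♟ ♟ ♟│7
6│· · ♞ · · · · ·│6
5│· · · · ♘ · · ·│5
4│· · · · ♞ · · ·│4
3│♘ · · · · · · ·│3
2│♙ ♙ ♙ ♙ ♙ ♙ ♙ ♙│2
1│♖ · ♗ ♕ ♔ ♗ · ♖│1
  ─────────────────
  a b c d e f g h



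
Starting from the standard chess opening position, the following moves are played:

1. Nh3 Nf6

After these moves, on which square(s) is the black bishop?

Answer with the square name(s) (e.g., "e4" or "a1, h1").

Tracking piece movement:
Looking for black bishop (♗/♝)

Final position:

  a b c d e f g h
  ─────────────────
8│♜ ♞ ♝ ♛ ♚ ♝ · ♜│8
7│♟ ♟ ♟ ♟ ♟ ♟ ♟ ♟│7
6│· · · · · ♞ · ·│6
5│· · · · · · · ·│5
4│· · · · · · · ·│4
3│· · · · · · · ♘│3
2│♙ ♙ ♙ ♙ ♙ ♙ ♙ ♙│2
1│♖ ♘ ♗ ♕ ♔ ♗ · ♖│1
  ─────────────────
  a b c d e f g h


c8, f8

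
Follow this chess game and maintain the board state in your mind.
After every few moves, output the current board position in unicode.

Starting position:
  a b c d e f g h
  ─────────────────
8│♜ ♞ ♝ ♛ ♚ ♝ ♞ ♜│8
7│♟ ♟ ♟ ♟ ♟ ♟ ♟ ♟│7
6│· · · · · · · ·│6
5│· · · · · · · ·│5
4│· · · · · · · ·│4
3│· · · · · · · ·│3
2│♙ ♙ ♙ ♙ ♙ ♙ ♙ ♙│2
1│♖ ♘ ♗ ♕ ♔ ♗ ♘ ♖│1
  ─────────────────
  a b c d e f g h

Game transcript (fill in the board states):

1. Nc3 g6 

  a b c d e f g h
  ─────────────────
8│♜ ♞ ♝ ♛ ♚ ♝ ♞ ♜│8
7│♟ ♟ ♟ ♟ ♟ ♟ · ♟│7
6│· · · · · · ♟ ·│6
5│· · · · · · · ·│5
4│· · · · · · · ·│4
3│· · ♘ · · · · ·│3
2│♙ ♙ ♙ ♙ ♙ ♙ ♙ ♙│2
1│♖ · ♗ ♕ ♔ ♗ ♘ ♖│1
  ─────────────────
  a b c d e f g h

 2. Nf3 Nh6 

  a b c d e f g h
  ─────────────────
8│♜ ♞ ♝ ♛ ♚ ♝ · ♜│8
7│♟ ♟ ♟ ♟ ♟ ♟ · ♟│7
6│· · · · · · ♟ ♞│6
5│· · · · · · · ·│5
4│· · · · · · · ·│4
3│· · ♘ · · ♘ · ·│3
2│♙ ♙ ♙ ♙ ♙ ♙ ♙ ♙│2
1│♖ · ♗ ♕ ♔ ♗ · ♖│1
  ─────────────────
  a b c d e f g h

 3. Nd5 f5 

  a b c d e f g h
  ─────────────────
8│♜ ♞ ♝ ♛ ♚ ♝ · ♜│8
7│♟ ♟ ♟ ♟ ♟ · · ♟│7
6│· · · · · · ♟ ♞│6
5│· · · ♘ · ♟ · ·│5
4│· · · · · · · ·│4
3│· · · · · ♘ · ·│3
2│♙ ♙ ♙ ♙ ♙ ♙ ♙ ♙│2
1│♖ · ♗ ♕ ♔ ♗ · ♖│1
  ─────────────────
  a b c d e f g h

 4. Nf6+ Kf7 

  a b c d e f g h
  ─────────────────
8│♜ ♞ ♝ ♛ · ♝ · ♜│8
7│♟ ♟ ♟ ♟ ♟ ♚ · ♟│7
6│· · · · · ♘ ♟ ♞│6
5│· · · · · ♟ · ·│5
4│· · · · · · · ·│4
3│· · · · · ♘ · ·│3
2│♙ ♙ ♙ ♙ ♙ ♙ ♙ ♙│2
1│♖ · ♗ ♕ ♔ ♗ · ♖│1
  ─────────────────
  a b c d e f g h

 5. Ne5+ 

  a b c d e f g h
  ─────────────────
8│♜ ♞ ♝ ♛ · ♝ · ♜│8
7│♟ ♟ ♟ ♟ ♟ ♚ · ♟│7
6│· · · · · ♘ ♟ ♞│6
5│· · · · ♘ ♟ · ·│5
4│· · · · · · · ·│4
3│· · · · · · · ·│3
2│♙ ♙ ♙ ♙ ♙ ♙ ♙ ♙│2
1│♖ · ♗ ♕ ♔ ♗ · ♖│1
  ─────────────────
  a b c d e f g h
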